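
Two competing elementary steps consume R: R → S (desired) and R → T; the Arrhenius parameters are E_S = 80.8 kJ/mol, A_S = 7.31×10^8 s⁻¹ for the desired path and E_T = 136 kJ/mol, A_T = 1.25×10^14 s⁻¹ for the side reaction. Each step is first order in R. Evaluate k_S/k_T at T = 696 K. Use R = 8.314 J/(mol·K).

0.0813

With equal orders, S_{S/T} = k_S/k_T = (A_S/A_T)·exp[(E_T−E_S)/(RT)].
(E_T−E_S)/(RT) = (136−80.8)×10³/(8.314×696) = 55200/5787 = 9.539.
k_S/k_T = (7.31×10^8/1.25×10^14)·exp(9.539) = 5.848×10^-6 × 13896 = 0.0813.
Since E_S < E_T, lowering the temperature improves selectivity toward S.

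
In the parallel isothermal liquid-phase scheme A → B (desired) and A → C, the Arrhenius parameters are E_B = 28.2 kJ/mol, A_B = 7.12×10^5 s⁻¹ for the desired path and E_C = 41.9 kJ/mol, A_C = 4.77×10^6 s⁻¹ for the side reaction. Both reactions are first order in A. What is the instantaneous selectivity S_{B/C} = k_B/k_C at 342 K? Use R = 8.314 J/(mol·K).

With equal orders, S_{B/C} = k_B/k_C = (A_B/A_C)·exp[(E_C−E_B)/(RT)].
(E_C−E_B)/(RT) = (41.9−28.2)×10³/(8.314×342) = 13700/2843 = 4.818.
k_B/k_C = (7.12×10^5/4.77×10^6)·exp(4.818) = 0.1493 × 123.7 = 18.5.
Since E_B < E_C, lowering the temperature improves selectivity toward B.

18.5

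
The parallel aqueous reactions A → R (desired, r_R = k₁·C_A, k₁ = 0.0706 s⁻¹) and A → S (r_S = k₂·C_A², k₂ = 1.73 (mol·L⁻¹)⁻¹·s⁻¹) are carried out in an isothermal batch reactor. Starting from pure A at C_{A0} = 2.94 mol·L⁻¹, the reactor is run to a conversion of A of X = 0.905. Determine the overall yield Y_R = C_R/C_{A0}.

C_A = C_{A0}(1−X) = 0.2793 mol·L⁻¹.
Along a PFR/batch, dC_R/dC_A = −r_R/(r_R+r_S) = −k₁/(k₁+k₂·C_A).
Integrating from C_{A0} to C_A: C_R = (0.0706/1.73)·ln[(0.0706+1.73·2.94)/(0.0706+1.73·0.279)] = 0.04081·ln(5.157/0.5538) = 0.09106 mol·L⁻¹.
Y_R = C_R/C_{A0} = 0.09106/2.94 = 0.0310.

0.0310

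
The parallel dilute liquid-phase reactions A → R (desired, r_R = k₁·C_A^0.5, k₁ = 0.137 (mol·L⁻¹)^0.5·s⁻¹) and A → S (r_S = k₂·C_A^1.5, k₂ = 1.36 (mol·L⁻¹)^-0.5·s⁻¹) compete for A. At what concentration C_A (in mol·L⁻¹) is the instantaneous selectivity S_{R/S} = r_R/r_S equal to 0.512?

0.197 mol·L⁻¹

S_{R/S} = (k₁/k₂)·C_A⁻¹ ⇒ C_A = (S·k₂/k₁)^(-1).
= (0.512×1.36/0.137)^(-1) = (5.083)^(-1) = 0.197 mol·L⁻¹.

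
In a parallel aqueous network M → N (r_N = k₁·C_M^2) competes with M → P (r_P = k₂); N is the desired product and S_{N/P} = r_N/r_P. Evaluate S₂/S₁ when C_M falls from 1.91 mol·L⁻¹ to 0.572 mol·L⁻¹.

S_{N/P} = (k₁/k₂)·C_M^2, so S₂/S₁ = (C_{M,2}/C_{M,1})^2.
= (0.572/1.91)^2 = (0.2995)^2 = 0.0897.
Selectivity toward N falls as C_M falls — high-concentration operation is favoured.

0.0897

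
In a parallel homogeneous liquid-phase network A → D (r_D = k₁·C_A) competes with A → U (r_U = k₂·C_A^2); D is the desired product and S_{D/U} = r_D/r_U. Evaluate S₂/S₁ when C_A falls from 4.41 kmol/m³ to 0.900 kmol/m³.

S_{D/U} = (k₁/k₂)·C_A⁻¹, so S₂/S₁ = (C_{A,2}/C_{A,1})⁻¹.
= 4.41/0.900 = 4.90.
Selectivity toward D rises as C_A falls — low-concentration operation is favoured.

4.90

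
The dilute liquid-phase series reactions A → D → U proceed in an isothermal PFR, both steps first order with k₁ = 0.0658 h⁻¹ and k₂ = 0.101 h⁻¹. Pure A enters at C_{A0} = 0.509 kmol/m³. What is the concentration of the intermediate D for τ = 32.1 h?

For first-order series with pure A initially, C_D(τ) = k₁C_{A0}/(k₂−k₁)·(e^(−k₁τ) − e^(−k₂τ)).
e^(−k₁τ) = e^(−0.0658×32.1) = e^(−2.112) = 0.1210; e^(−k₂τ) = e^(−3.242) = 0.03908.
C_D = 0.0658×0.509/(0.101−0.0658) × (0.1210−0.03908) = 0.9515×0.08189 = 0.07792 kmol/m³.

0.0779 kmol/m³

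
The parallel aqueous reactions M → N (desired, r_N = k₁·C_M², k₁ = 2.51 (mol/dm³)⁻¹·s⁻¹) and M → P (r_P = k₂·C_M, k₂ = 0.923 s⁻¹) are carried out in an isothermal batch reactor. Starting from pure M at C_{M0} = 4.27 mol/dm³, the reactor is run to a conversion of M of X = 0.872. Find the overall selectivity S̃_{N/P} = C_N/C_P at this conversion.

C_M = C_{M0}(1−X) = 0.5466 mol/dm³.
Along a PFR/batch, dC_P/dC_M = −r_P/(r_N+r_P) = −k₂/(k₂+k₁·C_M).
Integrating from C_{M0} to C_M: C_P = (0.923/2.51)·ln[(0.923+2.51·4.27)/(0.923+2.51·0.547)] = 0.3677·ln(11.64/2.295) = 0.5971 mol/dm³.
Then C_N = (C_{M0}−C_M) − C_P = 3.723 − 0.5971 = 3.126 mol/dm³.
S̃_{N/P} = C_N/C_P = 3.126/0.5971 = 5.24.

5.24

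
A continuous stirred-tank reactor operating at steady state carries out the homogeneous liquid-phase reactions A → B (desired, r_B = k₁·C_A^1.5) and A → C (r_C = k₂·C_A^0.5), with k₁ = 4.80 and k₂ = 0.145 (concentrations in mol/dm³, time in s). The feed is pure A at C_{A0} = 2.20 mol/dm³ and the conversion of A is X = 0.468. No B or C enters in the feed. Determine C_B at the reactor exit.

Exit C_A = C_{A0}(1−X) = 2.20×0.532 = 1.170 mol/dm³.
In a CSTR the entire volume is at exit conditions, so r_B = 4.80×1.170^1.5 = 6.078 and r_C = 0.145×1.170^0.5 = 0.1569.
Fraction of consumed A going to B: r_B/(r_B+r_C) = 0.9748.
C_B = 0.9748·C_{A0}·X = 0.9748×2.20×0.468 = 1.00 mol/dm³.

1.00 mol/dm³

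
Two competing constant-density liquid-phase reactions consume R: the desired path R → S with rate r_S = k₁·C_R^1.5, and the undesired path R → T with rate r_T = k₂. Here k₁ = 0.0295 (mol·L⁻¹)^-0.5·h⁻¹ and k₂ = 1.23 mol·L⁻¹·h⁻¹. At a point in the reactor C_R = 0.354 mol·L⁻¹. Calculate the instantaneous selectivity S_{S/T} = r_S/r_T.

S_{S/T} = r_S/r_T = (k₁·C_R^1.5)/(k₂) = (k₁/k₂)·C_R^1.5.
= (0.0295×0.3540^1.5) / (1.23) = 0.006213/1.230 = 0.00505.

0.00505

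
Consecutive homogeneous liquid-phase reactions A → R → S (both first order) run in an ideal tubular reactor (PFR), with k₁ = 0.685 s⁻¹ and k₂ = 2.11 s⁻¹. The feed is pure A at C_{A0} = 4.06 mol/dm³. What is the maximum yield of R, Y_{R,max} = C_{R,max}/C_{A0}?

0.189

At the optimum, C_{R,max}/C_{A0} = (k₁/k₂)^[k₂/(k₂−k₁)].
= (0.685/2.11)^(2.11/(2.11−0.685)) = (0.3246)^(1.481) = 0.1890.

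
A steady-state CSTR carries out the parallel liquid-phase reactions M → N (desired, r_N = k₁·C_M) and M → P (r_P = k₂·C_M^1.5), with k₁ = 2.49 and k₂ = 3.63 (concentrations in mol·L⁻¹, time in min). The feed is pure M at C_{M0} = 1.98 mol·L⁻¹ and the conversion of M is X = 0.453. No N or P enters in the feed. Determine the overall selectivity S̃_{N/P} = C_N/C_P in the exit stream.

Exit C_M = C_{M0}(1−X) = 1.98×0.547 = 1.083 mol·L⁻¹.
In a CSTR the entire volume is at exit conditions, so r_N = 2.49×1.083 = 2.697 and r_P = 3.63×1.083^1.5 = 4.092.
Overall selectivity = C_N/C_P = r_Nτ/(r_Pτ) = r_N/r_P = 0.659.

0.659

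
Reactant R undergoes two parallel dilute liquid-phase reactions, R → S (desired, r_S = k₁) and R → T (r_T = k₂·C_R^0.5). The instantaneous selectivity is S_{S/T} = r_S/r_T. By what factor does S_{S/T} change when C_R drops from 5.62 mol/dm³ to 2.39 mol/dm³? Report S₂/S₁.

S_{S/T} = (k₁/k₂)·C_R^-0.5, so S₂/S₁ = (C_{R,2}/C_{R,1})^-0.5.
= (2.39/5.62)^(-0.5) = (0.4253)^(-0.5) = 1.53.
Selectivity toward S rises as C_R falls — low-concentration operation is favoured.

1.53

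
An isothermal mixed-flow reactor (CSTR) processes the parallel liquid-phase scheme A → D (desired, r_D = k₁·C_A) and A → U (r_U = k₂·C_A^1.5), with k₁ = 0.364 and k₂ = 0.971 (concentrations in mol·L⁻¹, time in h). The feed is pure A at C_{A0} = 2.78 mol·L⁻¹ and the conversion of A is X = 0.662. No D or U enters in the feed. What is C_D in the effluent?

Exit C_A = C_{A0}(1−X) = 2.78×0.338 = 0.9396 mol·L⁻¹.
A CSTR operates uniformly at the exit composition, giving r_D = 0.3420 and r_U = 0.8844 (each k·C_A^n at C_A = 0.9396).
Fraction of consumed A going to D: r_D/(r_D+r_U) = 0.2789.
C_D = 0.2789·C_{A0}·X = 0.2789×2.78×0.662 = 0.513 mol·L⁻¹.

0.513 mol·L⁻¹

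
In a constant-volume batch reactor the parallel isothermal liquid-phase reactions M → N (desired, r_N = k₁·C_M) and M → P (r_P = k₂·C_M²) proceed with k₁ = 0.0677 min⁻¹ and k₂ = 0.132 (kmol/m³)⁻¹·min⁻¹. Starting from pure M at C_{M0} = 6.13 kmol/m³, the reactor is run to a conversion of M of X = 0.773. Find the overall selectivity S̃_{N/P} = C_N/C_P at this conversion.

C_M = C_{M0}(1−X) = 1.392 kmol/m³.
Along a PFR/batch, dC_N/dC_M = −r_N/(r_N+r_P) = −k₁/(k₁+k₂·C_M).
Integrating from C_{M0} to C_M: C_N = (0.0677/0.132)·ln[(0.0677+0.132·6.13)/(0.0677+0.132·1.39)] = 0.5129·ln(0.8769/0.2514) = 0.6408 kmol/m³.
C_P = (C_{M0}−C_M)−C_N = 4.098 kmol/m³; S̃_{N/P} = 0.6408/4.098 = 0.156.

0.156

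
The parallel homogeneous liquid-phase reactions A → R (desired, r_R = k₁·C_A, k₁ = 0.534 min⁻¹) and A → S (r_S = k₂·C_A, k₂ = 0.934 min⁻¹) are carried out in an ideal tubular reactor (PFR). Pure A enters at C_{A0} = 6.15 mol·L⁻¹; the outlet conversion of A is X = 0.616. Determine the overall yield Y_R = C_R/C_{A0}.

0.224

C_A = C_{A0}(1−X) = 2.362 mol·L⁻¹.
Both paths are first order in A, so the instantaneous fraction to R is constant: dC_R/d(−C_A) = k₁/(k₁+k₂) = 0.3638.
C_R = 0.3638·(C_{A0}−C_A) = 0.3638×3.788 = 1.38 mol·L⁻¹.
Y_R = C_R/C_{A0} = 1.378/6.15 = 0.224.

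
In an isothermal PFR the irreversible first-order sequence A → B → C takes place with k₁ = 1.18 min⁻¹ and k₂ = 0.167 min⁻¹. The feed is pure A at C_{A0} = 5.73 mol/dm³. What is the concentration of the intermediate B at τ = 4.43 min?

3.15 mol/dm³

Solving the coupled first-order balances gives C_B(τ) = [k₁/(k₂−k₁)]·C_{A0}·(e^(−k₁τ) − e^(−k₂τ)).
e^(−k₁τ) = e^(−1.18×4.43) = e^(−5.227) = 0.005367; e^(−k₂τ) = e^(−0.7398) = 0.4772.
C_B = 1.18×5.73/(0.167−1.18) × (0.005367−0.4772) = (-6.675)×(-0.4718) = 3.149 mol/dm³.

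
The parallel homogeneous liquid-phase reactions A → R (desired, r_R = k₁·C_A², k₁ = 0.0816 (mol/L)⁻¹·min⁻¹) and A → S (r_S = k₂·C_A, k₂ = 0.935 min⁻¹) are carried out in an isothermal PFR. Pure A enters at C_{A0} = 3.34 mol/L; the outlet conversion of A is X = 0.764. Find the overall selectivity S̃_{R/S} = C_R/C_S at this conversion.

C_A = C_{A0}(1−X) = 0.7882 mol/L.
Along a PFR/batch, dC_S/dC_A = −r_S/(r_R+r_S) = −k₂/(k₂+k₁·C_A).
Integrating from C_{A0} to C_A: C_S = (0.935/0.0816)·ln[(0.935+0.0816·3.34)/(0.935+0.0816·0.788)] = 11.46·ln(1.208/0.9993) = 2.169 mol/L.
Then C_R = (C_{A0}−C_A) − C_S = 2.552 − 2.169 = 0.3831 mol/L.
S̃_{R/S} = C_R/C_S = 0.3831/2.169 = 0.177.

0.177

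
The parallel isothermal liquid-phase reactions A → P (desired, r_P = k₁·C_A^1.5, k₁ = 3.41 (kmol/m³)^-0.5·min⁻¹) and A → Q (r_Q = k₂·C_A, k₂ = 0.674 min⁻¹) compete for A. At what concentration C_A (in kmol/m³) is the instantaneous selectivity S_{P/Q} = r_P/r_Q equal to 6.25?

1.53 kmol/m³

S_{P/Q} = (k₁/k₂)·C_A^0.5 ⇒ C_A = (S·k₂/k₁)^(2).
= (6.25×0.674/3.41)^(2) = (1.235)^(2) = 1.53 kmol/m³.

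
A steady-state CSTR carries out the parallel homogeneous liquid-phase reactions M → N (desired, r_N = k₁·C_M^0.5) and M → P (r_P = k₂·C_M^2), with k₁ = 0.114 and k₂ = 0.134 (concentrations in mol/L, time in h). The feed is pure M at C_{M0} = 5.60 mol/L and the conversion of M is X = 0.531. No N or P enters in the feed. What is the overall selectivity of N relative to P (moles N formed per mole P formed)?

0.200

Exit C_M = C_{M0}(1−X) = 5.60×0.469 = 2.626 mol/L.
A CSTR operates uniformly at the exit composition, giving r_N = 0.1848 and r_P = 0.9243 (each k·C_M^n at C_M = 2.626).
Overall selectivity = C_N/C_P = r_Nτ/(r_Pτ) = r_N/r_P = 0.200.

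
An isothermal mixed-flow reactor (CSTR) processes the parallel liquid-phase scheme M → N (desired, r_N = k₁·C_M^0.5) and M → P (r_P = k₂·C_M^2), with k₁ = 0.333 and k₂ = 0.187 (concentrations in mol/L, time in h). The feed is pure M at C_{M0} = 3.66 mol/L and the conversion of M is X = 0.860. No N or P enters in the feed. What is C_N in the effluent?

2.61 mol/L

Exit C_M = C_{M0}(1−X) = 3.66×0.140 = 0.5124 mol/L.
Rates in a CSTR are evaluated at the outlet concentration: r_N = 0.333×0.5124^0.5 = 0.2384, r_P = 0.187×0.5124^2 = 0.04910.
Fraction of consumed M going to N: r_N/(r_N+r_P) = 0.8292.
C_N = 0.8292·C_{M0}·X = 0.8292×3.66×0.860 = 2.61 mol/L.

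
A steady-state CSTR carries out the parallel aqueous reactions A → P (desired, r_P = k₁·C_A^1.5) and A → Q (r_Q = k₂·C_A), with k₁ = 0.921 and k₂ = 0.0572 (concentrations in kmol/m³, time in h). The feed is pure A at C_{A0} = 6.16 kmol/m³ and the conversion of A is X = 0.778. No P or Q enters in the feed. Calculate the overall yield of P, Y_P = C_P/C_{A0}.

0.739

Exit C_A = C_{A0}(1−X) = 6.16×0.222 = 1.368 kmol/m³.
Rates in a CSTR are evaluated at the outlet concentration: r_P = 0.921×1.368^1.5 = 1.473, r_Q = 0.0572×1.368 = 0.07822.
Fraction of consumed A going to P: r_P/(r_P+r_Q) = 0.9496.
C_P = 0.9496·C_{A0}·X = 0.9496×6.16×0.778 = 4.55 kmol/m³; Y_P = C_P/C_{A0} = 0.739.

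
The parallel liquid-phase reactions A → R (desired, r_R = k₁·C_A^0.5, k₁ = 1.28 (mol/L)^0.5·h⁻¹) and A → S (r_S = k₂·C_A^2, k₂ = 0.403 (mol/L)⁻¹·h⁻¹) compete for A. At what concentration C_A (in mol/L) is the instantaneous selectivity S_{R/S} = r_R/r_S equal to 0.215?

6.02 mol/L

S_{R/S} = (k₁/k₂)·C_A^-1.5 ⇒ C_A = (S·k₂/k₁)^(1/(-1.5)).
= (0.215×0.403/1.28)^(-0.6667) = (0.06769)^(-0.6667) = 6.02 mol/L.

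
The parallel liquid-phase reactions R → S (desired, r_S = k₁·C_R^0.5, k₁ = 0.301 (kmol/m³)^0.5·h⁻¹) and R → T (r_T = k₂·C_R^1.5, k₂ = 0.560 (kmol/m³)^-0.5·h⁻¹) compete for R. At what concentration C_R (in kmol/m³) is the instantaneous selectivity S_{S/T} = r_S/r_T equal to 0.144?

S_{S/T} = (k₁/k₂)·C_R⁻¹ ⇒ C_R = (S·k₂/k₁)^(-1).
= (0.144×0.560/0.301)^(-1) = (0.2679)^(-1) = 3.73 kmol/m³.

3.73 kmol/m³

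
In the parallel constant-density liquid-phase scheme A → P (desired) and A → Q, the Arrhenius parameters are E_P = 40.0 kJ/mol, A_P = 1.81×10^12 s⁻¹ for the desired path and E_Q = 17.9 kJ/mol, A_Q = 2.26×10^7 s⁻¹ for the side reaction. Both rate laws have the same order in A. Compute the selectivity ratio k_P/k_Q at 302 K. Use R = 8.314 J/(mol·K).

12.0

With equal orders, S_{P/Q} = k_P/k_Q = (A_P/A_Q)·exp[(E_Q−E_P)/(RT)].
(E_Q−E_P)/(RT) = (17.9−40.0)×10³/(8.314×302) = -22100/2511 = -8.802.
k_P/k_Q = (1.81×10^12/2.26×10^7)·exp(-8.802) = 80088 × 1.505×10^-4 = 12.0.
Since E_P > E_Q, raising the temperature improves selectivity toward P.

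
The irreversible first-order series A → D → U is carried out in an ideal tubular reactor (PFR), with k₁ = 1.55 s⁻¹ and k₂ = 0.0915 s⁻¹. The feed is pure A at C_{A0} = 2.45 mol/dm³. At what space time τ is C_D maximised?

1.94 s

The intermediate peaks when r₁ = r₂, i.e. k₁e^(−k₁τ) = k₂e^(−k₂τ), giving τ_opt = ln(k₂/k₁)/(k₂−k₁).
= ln(0.0915/1.55)/(0.0915−1.55) = ln(0.05903)/-1.459 = -2.830/-1.459 = 1.94 s.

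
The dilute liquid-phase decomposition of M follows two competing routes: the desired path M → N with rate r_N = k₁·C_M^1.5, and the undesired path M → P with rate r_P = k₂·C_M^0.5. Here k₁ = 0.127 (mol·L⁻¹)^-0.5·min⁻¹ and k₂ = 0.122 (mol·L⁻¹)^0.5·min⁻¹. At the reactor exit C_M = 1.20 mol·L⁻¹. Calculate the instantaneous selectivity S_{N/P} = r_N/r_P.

S_{N/P} = r_N/r_P = (k₁·C_M^1.5)/(k₂·C_M^0.5) = (k₁/k₂)·C_M.
= (0.127×1.200^1.5) / (0.122×1.200^0.5) = 0.1669/0.1336 = 1.25.
Since the desired path is higher order in M, keeping C_M high (PFR or concentrated feed) favours N.

1.25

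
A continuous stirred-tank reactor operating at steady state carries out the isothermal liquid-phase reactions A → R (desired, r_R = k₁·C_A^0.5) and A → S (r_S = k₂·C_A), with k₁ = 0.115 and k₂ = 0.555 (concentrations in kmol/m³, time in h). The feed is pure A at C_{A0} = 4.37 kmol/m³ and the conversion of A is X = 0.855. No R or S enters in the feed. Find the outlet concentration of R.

0.772 kmol/m³

Exit C_A = C_{A0}(1−X) = 4.37×0.145 = 0.6337 kmol/m³.
A CSTR operates uniformly at the exit composition, giving r_R = 0.09154 and r_S = 0.3517 (each k·C_A^n at C_A = 0.6337).
Fraction of consumed A going to R: r_R/(r_R+r_S) = 0.2065.
C_R = 0.2065·C_{A0}·X = 0.2065×4.37×0.855 = 0.772 kmol/m³.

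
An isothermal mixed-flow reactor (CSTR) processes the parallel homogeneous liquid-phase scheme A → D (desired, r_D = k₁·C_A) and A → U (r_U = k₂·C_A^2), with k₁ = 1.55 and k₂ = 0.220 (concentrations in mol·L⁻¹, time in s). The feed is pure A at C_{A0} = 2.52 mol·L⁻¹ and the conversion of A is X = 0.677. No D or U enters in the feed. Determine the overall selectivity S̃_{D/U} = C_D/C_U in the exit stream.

Exit C_A = C_{A0}(1−X) = 2.52×0.323 = 0.8140 mol·L⁻¹.
Rates in a CSTR are evaluated at the outlet concentration: r_D = 1.55×0.8140 = 1.262, r_U = 0.220×0.8140^2 = 0.1458.
Overall selectivity = C_D/C_U = r_Dτ/(r_Uτ) = r_D/r_U = 8.66.

8.66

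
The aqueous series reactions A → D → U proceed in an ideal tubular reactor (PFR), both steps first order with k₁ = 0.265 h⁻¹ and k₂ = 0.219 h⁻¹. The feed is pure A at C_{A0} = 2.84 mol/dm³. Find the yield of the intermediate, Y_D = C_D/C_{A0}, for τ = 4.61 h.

0.401

For first-order series with pure A initially, C_D(τ) = k₁C_{A0}/(k₂−k₁)·(e^(−k₁τ) − e^(−k₂τ)).
e^(−k₁τ) = e^(−0.265×4.61) = e^(−1.222) = 0.2947; e^(−k₂τ) = e^(−1.010) = 0.3644.
C_D = 0.265×2.84/(0.219−0.265) × (0.2947−0.3644) = (-16.36)×(-0.06962) = 1.139 mol/dm³.
Y_D = C_D/C_{A0} = 1.139/2.84 = 0.401.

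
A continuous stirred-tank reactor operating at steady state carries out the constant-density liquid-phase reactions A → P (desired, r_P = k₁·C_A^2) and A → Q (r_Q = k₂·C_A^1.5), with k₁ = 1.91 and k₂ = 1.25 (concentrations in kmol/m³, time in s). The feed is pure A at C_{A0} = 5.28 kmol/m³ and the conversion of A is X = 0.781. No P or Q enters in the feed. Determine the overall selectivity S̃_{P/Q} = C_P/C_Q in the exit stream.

1.64

Exit C_A = C_{A0}(1−X) = 5.28×0.219 = 1.156 kmol/m³.
A CSTR operates uniformly at the exit composition, giving r_P = 2.554 and r_Q = 1.554 (each k·C_A^n at C_A = 1.156).
Overall selectivity = C_P/C_Q = r_Pτ/(r_Qτ) = r_P/r_Q = 1.64.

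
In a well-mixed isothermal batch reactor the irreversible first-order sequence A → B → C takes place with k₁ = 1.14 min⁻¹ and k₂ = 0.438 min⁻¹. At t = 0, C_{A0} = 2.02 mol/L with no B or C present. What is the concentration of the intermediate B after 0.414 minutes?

The intermediate concentration in a first-order A→B→C sequence is C_B = k₁C_{A0}(e^(−k₁t) − e^(−k₂t))/(k₂−k₁).
e^(−k₁t) = e^(−1.14×0.414) = e^(−0.4720) = 0.6238; e^(−k₂t) = e^(−0.1813) = 0.8342.
C_B = 1.14×2.02/(0.438−1.14) × (0.6238−0.8342) = (-3.280)×(-0.2104) = 0.6901 mol/L.

0.690 mol/L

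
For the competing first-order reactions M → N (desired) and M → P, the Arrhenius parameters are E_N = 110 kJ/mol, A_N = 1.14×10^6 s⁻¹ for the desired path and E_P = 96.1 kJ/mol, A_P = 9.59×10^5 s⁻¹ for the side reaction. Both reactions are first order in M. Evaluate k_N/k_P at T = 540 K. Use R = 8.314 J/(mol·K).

With equal orders, S_{N/P} = k_N/k_P = (A_N/A_P)·exp[(E_P−E_N)/(RT)].
(E_P−E_N)/(RT) = (96.1−110)×10³/(8.314×540) = -13900/4490 = -3.096.
k_N/k_P = (1.14×10^6/9.59×10^5)·exp(-3.096) = 1.189 × 0.04523 = 0.0538.

0.0538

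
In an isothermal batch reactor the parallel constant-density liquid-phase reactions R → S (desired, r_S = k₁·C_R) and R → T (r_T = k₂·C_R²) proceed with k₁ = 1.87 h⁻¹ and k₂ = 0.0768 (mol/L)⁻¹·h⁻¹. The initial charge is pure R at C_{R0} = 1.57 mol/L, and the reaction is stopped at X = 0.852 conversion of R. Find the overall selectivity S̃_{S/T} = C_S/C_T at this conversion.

C_R = C_{R0}(1−X) = 0.2324 mol/L.
Along a PFR/batch, dC_S/dC_R = −r_S/(r_S+r_T) = −k₁/(k₁+k₂·C_R).
Integrating from C_{R0} to C_R: C_S = (1.87/0.0768)·ln[(1.87+0.0768·1.57)/(1.87+0.0768·0.232)] = 24.35·ln(1.991/1.888) = 1.290 mol/L.
C_T = (C_{R0}−C_R)−C_S = 0.04744 mol/L; S̃_{S/T} = 1.290/0.04744 = 27.2.

27.2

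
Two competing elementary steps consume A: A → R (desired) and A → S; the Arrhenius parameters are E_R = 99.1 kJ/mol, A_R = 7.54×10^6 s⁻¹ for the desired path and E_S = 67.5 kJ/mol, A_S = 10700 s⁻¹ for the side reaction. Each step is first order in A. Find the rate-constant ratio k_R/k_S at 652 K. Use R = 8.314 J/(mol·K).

2.07

k_R/k_S = (A_R/A_S)·exp[−(E_R−E_S)/(RT)] = (A_R/A_S)·exp[(E_S−E_R)/(RT)].
(E_S−E_R)/(RT) = (67.5−99.1)×10³/(8.314×652) = -31600/5421 = -5.829.
k_R/k_S = (7.54×10^6/10700)·exp(-5.829) = 704.7 × 0.002940 = 2.07.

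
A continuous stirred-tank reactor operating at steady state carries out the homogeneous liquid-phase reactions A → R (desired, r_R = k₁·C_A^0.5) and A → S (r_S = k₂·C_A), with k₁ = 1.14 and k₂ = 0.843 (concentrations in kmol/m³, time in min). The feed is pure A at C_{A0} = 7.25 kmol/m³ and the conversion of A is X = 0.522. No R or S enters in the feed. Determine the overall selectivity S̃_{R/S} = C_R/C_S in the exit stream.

0.726

Exit C_A = C_{A0}(1−X) = 7.25×0.478 = 3.466 kmol/m³.
Rates in a CSTR are evaluated at the outlet concentration: r_R = 1.14×3.466^0.5 = 2.122, r_S = 0.843×3.466 = 2.921.
Overall selectivity = C_R/C_S = r_Rτ/(r_Sτ) = r_R/r_S = 0.726.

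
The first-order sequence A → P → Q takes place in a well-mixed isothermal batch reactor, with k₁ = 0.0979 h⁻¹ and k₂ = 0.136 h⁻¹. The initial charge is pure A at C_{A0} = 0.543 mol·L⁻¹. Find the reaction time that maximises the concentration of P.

The intermediate peaks when r₁ = r₂, i.e. k₁e^(−k₁t) = k₂e^(−k₂t), giving t_opt = ln(k₂/k₁)/(k₂−k₁).
= ln(0.136/0.0979)/(0.136−0.0979) = ln(1.389)/0.03810 = 0.3287/0.03810 = 8.63 h.

8.63 h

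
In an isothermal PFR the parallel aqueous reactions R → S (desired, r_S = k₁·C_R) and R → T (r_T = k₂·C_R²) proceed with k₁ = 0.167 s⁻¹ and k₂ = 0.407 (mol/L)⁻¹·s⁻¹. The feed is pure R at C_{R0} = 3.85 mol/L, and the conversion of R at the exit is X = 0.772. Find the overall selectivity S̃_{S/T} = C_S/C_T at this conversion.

0.198

C_R = C_{R0}(1−X) = 0.8778 mol/L.
Along a PFR/batch, dC_S/dC_R = −r_S/(r_S+r_T) = −k₁/(k₁+k₂·C_R).
Integrating from C_{R0} to C_R: C_S = (0.167/0.407)·ln[(0.167+0.407·3.85)/(0.167+0.407·0.878)] = 0.4103·ln(1.734/0.5243) = 0.4908 mol/L.
C_T = (C_{R0}−C_R)−C_S = 2.481 mol/L; S̃_{S/T} = 0.4908/2.481 = 0.198.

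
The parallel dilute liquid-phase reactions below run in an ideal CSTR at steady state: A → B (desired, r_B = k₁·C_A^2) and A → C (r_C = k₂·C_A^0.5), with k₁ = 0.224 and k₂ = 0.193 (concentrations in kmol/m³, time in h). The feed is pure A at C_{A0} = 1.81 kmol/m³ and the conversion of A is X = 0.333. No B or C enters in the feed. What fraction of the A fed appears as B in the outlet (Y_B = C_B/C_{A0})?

Exit C_A = C_{A0}(1−X) = 1.81×0.667 = 1.207 kmol/m³.
Rates in a CSTR are evaluated at the outlet concentration: r_B = 0.224×1.207^2 = 0.3265, r_C = 0.193×1.207^0.5 = 0.2121.
Fraction of consumed A going to B: r_B/(r_B+r_C) = 0.6062.
C_B = 0.6062·C_{A0}·X = 0.6062×1.81×0.333 = 0.365 kmol/m³; Y_B = C_B/C_{A0} = 0.202.

0.202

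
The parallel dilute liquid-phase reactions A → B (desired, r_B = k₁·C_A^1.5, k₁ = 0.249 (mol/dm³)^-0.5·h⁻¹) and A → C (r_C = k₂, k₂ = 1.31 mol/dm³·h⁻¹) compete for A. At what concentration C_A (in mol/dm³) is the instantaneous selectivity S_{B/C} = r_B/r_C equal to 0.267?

S_{B/C} = (k₁/k₂)·C_A^1.5 ⇒ C_A = (S·k₂/k₁)^(1/1.5).
= (0.267×1.31/0.249)^(0.6667) = (1.405)^(0.6667) = 1.25 mol/dm³.

1.25 mol/dm³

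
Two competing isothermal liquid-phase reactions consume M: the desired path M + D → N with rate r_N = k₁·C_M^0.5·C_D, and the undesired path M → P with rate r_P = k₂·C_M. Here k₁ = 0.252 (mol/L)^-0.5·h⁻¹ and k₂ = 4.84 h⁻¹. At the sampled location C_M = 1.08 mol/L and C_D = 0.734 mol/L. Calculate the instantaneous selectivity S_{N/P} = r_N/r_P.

0.0368

S_{N/P} = r_N/r_P = (k₁·C_M^0.5·C_D)/(k₂·C_M) = (k₁/k₂)·C_M^-0.5·C_D.
= (0.252×1.080^0.5×0.7340) / (4.84×1.080) = 0.1922/5.227 = 0.0368.
The undesired path is higher order in M, so low C_M (CSTR or dilute feed) favours N.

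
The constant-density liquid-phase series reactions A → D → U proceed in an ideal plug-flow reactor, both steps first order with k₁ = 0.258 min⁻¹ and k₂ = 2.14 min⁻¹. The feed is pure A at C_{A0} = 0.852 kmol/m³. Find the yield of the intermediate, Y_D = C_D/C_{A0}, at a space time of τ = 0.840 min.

Solving the coupled first-order balances gives C_D(τ) = [k₁/(k₂−k₁)]·C_{A0}·(e^(−k₁τ) − e^(−k₂τ)).
e^(−k₁τ) = e^(−0.258×0.840) = e^(−0.2167) = 0.8052; e^(−k₂τ) = e^(−1.798) = 0.1657.
C_D = 0.258×0.852/(2.14−0.258) × (0.8052−0.1657) = 0.1168×0.6395 = 0.07469 kmol/m³.
Y_D = C_D/C_{A0} = 0.07469/0.852 = 0.0877.

0.0877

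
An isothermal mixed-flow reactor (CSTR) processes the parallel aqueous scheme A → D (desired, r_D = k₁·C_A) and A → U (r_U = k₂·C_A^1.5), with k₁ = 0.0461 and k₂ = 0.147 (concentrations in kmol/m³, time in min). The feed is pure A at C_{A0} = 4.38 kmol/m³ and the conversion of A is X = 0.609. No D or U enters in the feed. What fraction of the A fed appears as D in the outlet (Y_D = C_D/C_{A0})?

0.118

Exit C_A = C_{A0}(1−X) = 4.38×0.391 = 1.713 kmol/m³.
A CSTR operates uniformly at the exit composition, giving r_D = 0.07895 and r_U = 0.3295 (each k·C_A^n at C_A = 1.713).
Fraction of consumed A going to D: r_D/(r_D+r_U) = 0.1933.
C_D = 0.1933·C_{A0}·X = 0.1933×4.38×0.609 = 0.516 kmol/m³; Y_D = C_D/C_{A0} = 0.118.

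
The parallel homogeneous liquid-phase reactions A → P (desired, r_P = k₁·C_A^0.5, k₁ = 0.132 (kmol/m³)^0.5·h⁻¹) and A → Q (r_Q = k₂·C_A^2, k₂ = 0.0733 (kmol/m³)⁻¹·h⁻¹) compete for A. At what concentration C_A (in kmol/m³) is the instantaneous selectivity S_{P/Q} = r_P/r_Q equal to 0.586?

2.11 kmol/m³

S_{P/Q} = (k₁/k₂)·C_A^-1.5 ⇒ C_A = (S·k₂/k₁)^(1/(-1.5)).
= (0.586×0.0733/0.132)^(-0.6667) = (0.3254)^(-0.6667) = 2.11 kmol/m³.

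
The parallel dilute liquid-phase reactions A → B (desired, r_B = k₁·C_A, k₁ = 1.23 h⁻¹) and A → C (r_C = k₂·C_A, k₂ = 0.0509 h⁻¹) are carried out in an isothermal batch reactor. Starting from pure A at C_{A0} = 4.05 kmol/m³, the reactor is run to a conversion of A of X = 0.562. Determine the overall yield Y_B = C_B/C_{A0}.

C_A = C_{A0}(1−X) = 1.774 kmol/m³.
Both paths are first order in A, so the instantaneous fraction to B is constant: dC_B/d(−C_A) = k₁/(k₁+k₂) = 0.9603.
C_B = 0.9603·(C_{A0}−C_A) = 0.9603×2.276 = 2.19 kmol/m³.
Y_B = C_B/C_{A0} = 2.186/4.05 = 0.540.

0.540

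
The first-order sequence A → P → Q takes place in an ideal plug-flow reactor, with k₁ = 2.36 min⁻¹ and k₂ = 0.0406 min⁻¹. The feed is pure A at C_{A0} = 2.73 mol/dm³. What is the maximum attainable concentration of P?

2.54 mol/dm³

Evaluating C_P at τ_opt = ln(k₂/k₁)/(k₂−k₁) gives C_{P,max}/C_{A0} = (k₁/k₂)^[k₂/(k₂−k₁)].
= (2.36/0.0406)^(0.0406/(0.0406−2.36)) = (58.13)^(-0.01750) = 0.9314.
C_{P,max} = 0.9314×2.73 = 2.54 mol/dm³.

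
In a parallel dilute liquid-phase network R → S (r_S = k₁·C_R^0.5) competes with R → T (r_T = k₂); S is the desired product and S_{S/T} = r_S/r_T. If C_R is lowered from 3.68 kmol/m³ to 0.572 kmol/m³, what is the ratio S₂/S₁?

S_{S/T} = (k₁/k₂)·C_R^0.5, so S₂/S₁ = (C_{R,2}/C_{R,1})^0.5.
= (0.572/3.68)^0.5 = (0.1554)^0.5 = 0.394.

0.394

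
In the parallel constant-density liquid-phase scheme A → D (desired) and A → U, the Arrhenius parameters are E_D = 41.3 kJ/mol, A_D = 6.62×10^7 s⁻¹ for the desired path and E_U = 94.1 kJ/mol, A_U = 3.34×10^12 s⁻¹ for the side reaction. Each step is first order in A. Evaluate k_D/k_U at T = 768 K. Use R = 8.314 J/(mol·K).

0.0773

k_D/k_U = (A_D/A_U)·exp[−(E_D−E_U)/(RT)] = (A_D/A_U)·exp[(E_U−E_D)/(RT)].
(E_U−E_D)/(RT) = (94.1−41.3)×10³/(8.314×768) = 52800/6385 = 8.269.
k_D/k_U = (6.62×10^7/3.34×10^12)·exp(8.269) = 1.982×10^-5 × 3902 = 0.0773.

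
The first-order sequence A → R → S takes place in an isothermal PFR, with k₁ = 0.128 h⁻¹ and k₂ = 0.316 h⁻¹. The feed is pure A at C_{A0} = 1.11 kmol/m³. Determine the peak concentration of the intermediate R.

0.243 kmol/m³

At the optimum, C_{R,max}/C_{A0} = (k₁/k₂)^[k₂/(k₂−k₁)].
= (0.128/0.316)^(0.316/(0.316−0.128)) = (0.4051)^(1.681) = 0.2189.
C_{R,max} = 0.2189×1.11 = 0.243 kmol/m³.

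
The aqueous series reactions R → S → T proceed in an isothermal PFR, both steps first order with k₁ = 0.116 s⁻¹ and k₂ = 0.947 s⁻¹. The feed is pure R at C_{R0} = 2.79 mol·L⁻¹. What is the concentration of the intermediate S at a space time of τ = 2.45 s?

0.255 mol·L⁻¹

Solving the coupled first-order balances gives C_S(τ) = [k₁/(k₂−k₁)]·C_{R0}·(e^(−k₁τ) − e^(−k₂τ)).
e^(−k₁τ) = e^(−0.116×2.45) = e^(−0.2842) = 0.7526; e^(−k₂τ) = e^(−2.320) = 0.09826.
C_S = 0.116×2.79/(0.947−0.116) × (0.7526−0.09826) = 0.3895×0.6544 = 0.2548 mol·L⁻¹.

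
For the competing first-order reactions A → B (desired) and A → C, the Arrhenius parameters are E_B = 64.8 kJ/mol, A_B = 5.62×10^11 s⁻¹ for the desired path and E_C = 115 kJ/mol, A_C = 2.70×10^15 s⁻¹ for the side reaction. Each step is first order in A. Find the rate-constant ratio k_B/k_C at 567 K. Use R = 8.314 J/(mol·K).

8.77

With equal orders, S_{B/C} = k_B/k_C = (A_B/A_C)·exp[(E_C−E_B)/(RT)].
(E_C−E_B)/(RT) = (115−64.8)×10³/(8.314×567) = 50200/4714 = 10.65.
k_B/k_C = (5.62×10^11/2.70×10^15)·exp(10.65) = 2.081×10^-4 × 42152 = 8.77.
Since E_B < E_C, lowering the temperature improves selectivity toward B.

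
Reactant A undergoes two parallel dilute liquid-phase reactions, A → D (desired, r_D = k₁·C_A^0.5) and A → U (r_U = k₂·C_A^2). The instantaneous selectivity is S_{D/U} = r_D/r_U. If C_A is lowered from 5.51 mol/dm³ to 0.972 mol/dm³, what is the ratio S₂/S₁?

13.5

S_{D/U} = (k₁/k₂)·C_A^-1.5, so S₂/S₁ = (C_{A,2}/C_{A,1})^-1.5.
= (0.972/5.51)^(-1.5) = (0.1764)^(-1.5) = 13.5.
Selectivity toward D rises as C_A falls — low-concentration operation is favoured.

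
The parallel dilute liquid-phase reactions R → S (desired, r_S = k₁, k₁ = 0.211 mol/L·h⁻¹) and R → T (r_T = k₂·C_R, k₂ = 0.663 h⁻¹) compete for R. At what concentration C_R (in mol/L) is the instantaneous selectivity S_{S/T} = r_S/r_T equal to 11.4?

S_{S/T} = (k₁/k₂)·C_R⁻¹ ⇒ C_R = (S·k₂/k₁)^(-1).
= (11.4×0.663/0.211)^(-1) = (35.82)^(-1) = 0.0279 mol/L.

0.0279 mol/L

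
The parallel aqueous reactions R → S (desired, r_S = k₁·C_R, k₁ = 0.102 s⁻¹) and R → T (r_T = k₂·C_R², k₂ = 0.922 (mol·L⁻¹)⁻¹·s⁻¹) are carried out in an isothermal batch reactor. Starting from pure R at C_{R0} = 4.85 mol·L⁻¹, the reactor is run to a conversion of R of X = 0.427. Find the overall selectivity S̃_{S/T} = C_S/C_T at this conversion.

C_R = C_{R0}(1−X) = 2.779 mol·L⁻¹.
Along a PFR/batch, dC_S/dC_R = −r_S/(r_S+r_T) = −k₁/(k₁+k₂·C_R).
Integrating from C_{R0} to C_R: C_S = (0.102/0.922)·ln[(0.102+0.922·4.85)/(0.102+0.922·2.78)] = 0.1106·ln(4.574/2.664) = 0.05978 mol·L⁻¹.
C_T = (C_{R0}−C_R)−C_S = 2.011 mol·L⁻¹; S̃_{S/T} = 0.05978/2.011 = 0.0297.

0.0297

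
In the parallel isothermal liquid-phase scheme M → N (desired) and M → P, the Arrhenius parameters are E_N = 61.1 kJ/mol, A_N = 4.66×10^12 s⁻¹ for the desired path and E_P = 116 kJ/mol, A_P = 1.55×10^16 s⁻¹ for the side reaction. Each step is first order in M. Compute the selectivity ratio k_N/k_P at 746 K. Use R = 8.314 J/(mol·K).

With equal orders, S_{N/P} = k_N/k_P = (A_N/A_P)·exp[(E_P−E_N)/(RT)].
(E_P−E_N)/(RT) = (116−61.1)×10³/(8.314×746) = 54900/6202 = 8.852.
k_N/k_P = (4.66×10^12/1.55×10^16)·exp(8.852) = 3.006×10^-4 × 6986 = 2.10.
Since E_N < E_P, lowering the temperature improves selectivity toward N.

2.10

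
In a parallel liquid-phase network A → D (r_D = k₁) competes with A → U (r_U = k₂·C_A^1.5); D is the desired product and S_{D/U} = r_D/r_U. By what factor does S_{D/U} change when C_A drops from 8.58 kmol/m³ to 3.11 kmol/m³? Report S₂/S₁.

S_{D/U} = (k₁/k₂)·C_A^-1.5, so S₂/S₁ = (C_{A,2}/C_{A,1})^-1.5.
= (3.11/8.58)^(-1.5) = (0.3625)^(-1.5) = 4.58.

4.58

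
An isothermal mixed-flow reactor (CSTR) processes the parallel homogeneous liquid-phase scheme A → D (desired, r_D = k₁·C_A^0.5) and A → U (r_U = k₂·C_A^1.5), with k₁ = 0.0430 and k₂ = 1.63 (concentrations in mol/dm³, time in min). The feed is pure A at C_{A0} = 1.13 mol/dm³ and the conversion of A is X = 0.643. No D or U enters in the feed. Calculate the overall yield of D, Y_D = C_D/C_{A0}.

0.0395

Exit C_A = C_{A0}(1−X) = 1.13×0.357 = 0.4034 mol/dm³.
A CSTR operates uniformly at the exit composition, giving r_D = 0.02731 and r_U = 0.4176 (each k·C_A^n at C_A = 0.4034).
Fraction of consumed A going to D: r_D/(r_D+r_U) = 0.06138.
C_D = 0.06138·C_{A0}·X = 0.06138×1.13×0.643 = 0.0446 mol/dm³; Y_D = C_D/C_{A0} = 0.0395.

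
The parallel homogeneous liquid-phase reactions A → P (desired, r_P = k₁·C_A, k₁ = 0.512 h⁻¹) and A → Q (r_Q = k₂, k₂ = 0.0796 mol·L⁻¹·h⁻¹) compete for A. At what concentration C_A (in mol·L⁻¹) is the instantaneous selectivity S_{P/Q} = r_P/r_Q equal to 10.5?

1.63 mol·L⁻¹

S_{P/Q} = (k₁/k₂)·C_A ⇒ C_A = S·k₂/k₁.
= 10.5×0.0796/0.512 = 1.63 mol·L⁻¹.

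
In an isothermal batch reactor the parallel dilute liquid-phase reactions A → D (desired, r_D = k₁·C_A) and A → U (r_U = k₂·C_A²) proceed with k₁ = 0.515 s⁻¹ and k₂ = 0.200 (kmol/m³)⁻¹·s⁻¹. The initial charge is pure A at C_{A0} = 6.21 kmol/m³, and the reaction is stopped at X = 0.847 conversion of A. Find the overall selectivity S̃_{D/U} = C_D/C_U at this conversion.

0.808

C_A = C_{A0}(1−X) = 0.9501 kmol/m³.
Along a PFR/batch, dC_D/dC_A = −r_D/(r_D+r_U) = −k₁/(k₁+k₂·C_A).
Integrating from C_{A0} to C_A: C_D = (0.515/0.200)·ln[(0.515+0.200·6.21)/(0.515+0.200·0.950)] = 2.575·ln(1.757/0.7050) = 2.351 kmol/m³.
C_U = (C_{A0}−C_A)−C_D = 2.909 kmol/m³; S̃_{D/U} = 2.351/2.909 = 0.808.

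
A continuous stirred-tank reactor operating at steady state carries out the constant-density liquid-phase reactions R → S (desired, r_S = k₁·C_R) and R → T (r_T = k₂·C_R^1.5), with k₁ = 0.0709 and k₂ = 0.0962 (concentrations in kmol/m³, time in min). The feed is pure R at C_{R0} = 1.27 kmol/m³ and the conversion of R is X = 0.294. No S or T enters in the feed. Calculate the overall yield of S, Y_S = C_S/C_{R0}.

0.129

Exit C_R = C_{R0}(1−X) = 1.27×0.706 = 0.8966 kmol/m³.
Rates in a CSTR are evaluated at the outlet concentration: r_S = 0.0709×0.8966 = 0.06357, r_T = 0.0962×0.8966^1.5 = 0.08167.
Fraction of consumed R going to S: r_S/(r_S+r_T) = 0.4377.
C_S = 0.4377·C_{R0}·X = 0.4377×1.27×0.294 = 0.163 kmol/m³; Y_S = C_S/C_{R0} = 0.129.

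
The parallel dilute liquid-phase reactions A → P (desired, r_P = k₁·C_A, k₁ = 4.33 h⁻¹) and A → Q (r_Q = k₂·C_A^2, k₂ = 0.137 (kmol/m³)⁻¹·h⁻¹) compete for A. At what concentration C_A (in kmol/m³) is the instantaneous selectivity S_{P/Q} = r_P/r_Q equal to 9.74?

S_{P/Q} = (k₁/k₂)·C_A⁻¹ ⇒ C_A = (S·k₂/k₁)^(-1).
= (9.74×0.137/4.33)^(-1) = (0.3082)^(-1) = 3.24 kmol/m³.

3.24 kmol/m³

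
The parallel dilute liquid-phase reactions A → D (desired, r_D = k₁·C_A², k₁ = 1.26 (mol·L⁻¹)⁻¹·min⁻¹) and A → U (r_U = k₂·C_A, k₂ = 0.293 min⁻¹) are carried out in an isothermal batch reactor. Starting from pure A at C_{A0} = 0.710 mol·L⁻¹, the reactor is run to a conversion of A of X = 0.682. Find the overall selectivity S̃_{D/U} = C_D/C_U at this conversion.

1.89

C_A = C_{A0}(1−X) = 0.2258 mol·L⁻¹.
Along a PFR/batch, dC_U/dC_A = −r_U/(r_D+r_U) = −k₂/(k₂+k₁·C_A).
Integrating from C_{A0} to C_A: C_U = (0.293/1.26)·ln[(0.293+1.26·0.710)/(0.293+1.26·0.226)] = 0.2325·ln(1.188/0.5775) = 0.1677 mol·L⁻¹.
Then C_D = (C_{A0}−C_A) − C_U = 0.4842 − 0.1677 = 0.3166 mol·L⁻¹.
S̃_{D/U} = C_D/C_U = 0.3166/0.1677 = 1.89.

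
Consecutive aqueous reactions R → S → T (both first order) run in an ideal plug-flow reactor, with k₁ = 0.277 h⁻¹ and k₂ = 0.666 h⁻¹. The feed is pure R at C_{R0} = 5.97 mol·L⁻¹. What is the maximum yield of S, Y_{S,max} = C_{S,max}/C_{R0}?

0.223

Evaluating C_S at τ_opt = ln(k₂/k₁)/(k₂−k₁) gives C_{S,max}/C_{R0} = (k₁/k₂)^[k₂/(k₂−k₁)].
= (0.277/0.666)^(0.666/(0.666−0.277)) = (0.4159)^(1.712) = 0.2227.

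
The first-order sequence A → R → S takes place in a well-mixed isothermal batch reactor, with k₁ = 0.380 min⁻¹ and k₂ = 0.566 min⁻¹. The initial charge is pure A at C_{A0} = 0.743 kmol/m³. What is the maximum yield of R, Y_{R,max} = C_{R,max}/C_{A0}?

Evaluating C_R at t_opt = ln(k₂/k₁)/(k₂−k₁) gives C_{R,max}/C_{A0} = (k₁/k₂)^[k₂/(k₂−k₁)].
= (0.380/0.566)^(0.566/(0.566−0.380)) = (0.6714)^(3.043) = 0.2975.

0.297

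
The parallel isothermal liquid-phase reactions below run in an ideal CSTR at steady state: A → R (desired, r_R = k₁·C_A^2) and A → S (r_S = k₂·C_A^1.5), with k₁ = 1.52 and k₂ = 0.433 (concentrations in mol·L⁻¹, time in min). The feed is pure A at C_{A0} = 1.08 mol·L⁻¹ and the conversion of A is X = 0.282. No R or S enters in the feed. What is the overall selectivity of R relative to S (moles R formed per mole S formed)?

Exit C_A = C_{A0}(1−X) = 1.08×0.718 = 0.7754 mol·L⁻¹.
In a CSTR the entire volume is at exit conditions, so r_R = 1.52×0.7754^2 = 0.9140 and r_S = 0.433×0.7754^1.5 = 0.2957.
Overall selectivity = C_R/C_S = r_Rτ/(r_Sτ) = r_R/r_S = 3.09.

3.09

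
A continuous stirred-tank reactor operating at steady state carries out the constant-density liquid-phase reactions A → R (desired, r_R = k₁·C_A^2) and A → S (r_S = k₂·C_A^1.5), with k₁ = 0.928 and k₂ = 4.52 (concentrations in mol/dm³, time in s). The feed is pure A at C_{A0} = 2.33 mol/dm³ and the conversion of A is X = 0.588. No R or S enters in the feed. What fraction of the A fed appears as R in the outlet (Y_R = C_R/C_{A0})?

Exit C_A = C_{A0}(1−X) = 2.33×0.412 = 0.9600 mol/dm³.
In a CSTR the entire volume is at exit conditions, so r_R = 0.928×0.9600^2 = 0.8552 and r_S = 4.52×0.9600^1.5 = 4.251.
Fraction of consumed A going to R: r_R/(r_R+r_S) = 0.1675.
C_R = 0.1675·C_{A0}·X = 0.1675×2.33×0.588 = 0.229 mol/dm³; Y_R = C_R/C_{A0} = 0.0985.

0.0985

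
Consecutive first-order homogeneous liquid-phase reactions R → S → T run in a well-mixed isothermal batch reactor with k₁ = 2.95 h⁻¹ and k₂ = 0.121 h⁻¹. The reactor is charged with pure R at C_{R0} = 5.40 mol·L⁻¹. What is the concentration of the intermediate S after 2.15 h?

4.33 mol·L⁻¹

Solving the coupled first-order balances gives C_S(t) = [k₁/(k₂−k₁)]·C_{R0}·(e^(−k₁t) − e^(−k₂t)).
e^(−k₁t) = e^(−2.95×2.15) = e^(−6.343) = 0.001760; e^(−k₂t) = e^(−0.2601) = 0.7709.
C_S = 2.95×5.40/(0.121−2.95) × (0.001760−0.7709) = (-5.631)×(-0.7692) = 4.331 mol·L⁻¹.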